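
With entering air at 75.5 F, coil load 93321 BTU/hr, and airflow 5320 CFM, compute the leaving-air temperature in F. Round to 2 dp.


dT = 93321/(1.08*5320) = 16.2422
T_leave = 75.5 - 16.2422 = 59.26 F

59.26 F


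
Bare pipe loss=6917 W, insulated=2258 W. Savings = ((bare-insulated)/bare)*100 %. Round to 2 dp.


Savings = ((6917-2258)/6917)*100 = 67.36 %

67.36 %


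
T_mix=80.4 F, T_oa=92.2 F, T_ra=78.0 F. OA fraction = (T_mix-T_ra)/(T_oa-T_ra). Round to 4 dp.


frac = (80.4 - 78.0) / (92.2 - 78.0) = 0.1690

0.1690


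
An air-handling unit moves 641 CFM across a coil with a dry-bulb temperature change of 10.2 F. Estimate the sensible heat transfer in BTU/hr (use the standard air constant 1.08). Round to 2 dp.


Q = 1.08 * 641 * 10.2 = 7061.26 BTU/hr

7061.26 BTU/hr


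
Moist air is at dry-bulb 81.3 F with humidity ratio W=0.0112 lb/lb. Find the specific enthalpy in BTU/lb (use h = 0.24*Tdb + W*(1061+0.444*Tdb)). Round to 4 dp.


h = 0.24*81.3 + 0.0112*(1061+0.444*81.3) = 31.7995 BTU/lb

31.7995 BTU/lb


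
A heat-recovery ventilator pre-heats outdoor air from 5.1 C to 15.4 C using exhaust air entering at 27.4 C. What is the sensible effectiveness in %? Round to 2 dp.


eff = (15.4-5.1)/(27.4-5.1)*100 = 46.19 %

46.19 %


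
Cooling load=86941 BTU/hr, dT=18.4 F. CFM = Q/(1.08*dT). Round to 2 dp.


CFM = 86941 / (1.08 * 18.4) = 4375.05

4375.05 CFM


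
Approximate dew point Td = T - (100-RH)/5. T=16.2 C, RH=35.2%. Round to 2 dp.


Td = 16.2 - (100-35.2)/5 = 3.24 C

3.24 C


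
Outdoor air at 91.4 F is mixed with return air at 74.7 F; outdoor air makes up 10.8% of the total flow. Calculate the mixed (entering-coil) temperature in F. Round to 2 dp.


T_mix = 74.7 + (10.8/100)*(91.4-74.7) = 76.50 F

76.50 F


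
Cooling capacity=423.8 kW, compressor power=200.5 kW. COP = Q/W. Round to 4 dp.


COP = 423.8 / 200.5 = 2.1137

2.1137


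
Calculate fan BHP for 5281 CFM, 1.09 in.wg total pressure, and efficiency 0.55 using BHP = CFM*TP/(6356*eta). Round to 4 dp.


BHP = 5281 * 1.09 / (6356 * 0.55) = 1.6466 hp

1.6466 hp


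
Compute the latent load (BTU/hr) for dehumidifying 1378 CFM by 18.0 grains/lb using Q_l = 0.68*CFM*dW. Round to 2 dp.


Q = 0.68 * 1378 * 18.0 = 16866.72 BTU/hr

16866.72 BTU/hr


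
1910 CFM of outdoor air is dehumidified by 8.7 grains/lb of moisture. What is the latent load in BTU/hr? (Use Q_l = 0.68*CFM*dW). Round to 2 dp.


Q = 0.68 * 1910 * 8.7 = 11299.56 BTU/hr

11299.56 BTU/hr


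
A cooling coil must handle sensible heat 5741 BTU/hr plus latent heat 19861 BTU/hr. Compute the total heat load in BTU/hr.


Qt = 5741 + 19861 = 25602 BTU/hr

25602 BTU/hr


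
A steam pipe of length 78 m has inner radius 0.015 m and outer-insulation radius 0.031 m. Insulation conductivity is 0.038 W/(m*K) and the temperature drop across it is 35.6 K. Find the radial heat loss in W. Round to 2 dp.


Q = 2*pi*0.038*78*35.6/ln(0.031/0.015) = 913.29 W

913.29 W


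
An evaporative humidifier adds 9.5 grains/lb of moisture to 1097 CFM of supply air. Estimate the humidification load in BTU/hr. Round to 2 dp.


Q = 0.68 * 1097 * 9.5 = 7086.62 BTU/hr

7086.62 BTU/hr


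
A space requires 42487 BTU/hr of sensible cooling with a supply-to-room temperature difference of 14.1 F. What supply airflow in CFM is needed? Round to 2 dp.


CFM = 42487 / (1.08 * 14.1) = 2790.06

2790.06 CFM


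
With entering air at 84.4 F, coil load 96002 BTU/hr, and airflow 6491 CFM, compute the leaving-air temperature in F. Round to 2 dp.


dT = 96002/(1.08*6491) = 13.6945
T_leave = 84.4 - 13.6945 = 70.71 F

70.71 F


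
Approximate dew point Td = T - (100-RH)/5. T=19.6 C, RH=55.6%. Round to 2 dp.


Td = 19.6 - (100-55.6)/5 = 10.72 C

10.72 C


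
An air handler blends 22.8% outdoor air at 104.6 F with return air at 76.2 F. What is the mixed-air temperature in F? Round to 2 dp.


T_mix = 76.2 + (22.8/100)*(104.6-76.2) = 82.68 F

82.68 F


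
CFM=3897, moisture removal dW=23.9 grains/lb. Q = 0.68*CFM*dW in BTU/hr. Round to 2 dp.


Q = 0.68 * 3897 * 23.9 = 63334.04 BTU/hr

63334.04 BTU/hr


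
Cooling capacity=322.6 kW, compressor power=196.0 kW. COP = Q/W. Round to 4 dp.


COP = 322.6 / 196.0 = 1.6459

1.6459


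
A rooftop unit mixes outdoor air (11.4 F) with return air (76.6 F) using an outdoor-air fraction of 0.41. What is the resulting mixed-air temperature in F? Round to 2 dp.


T_mix = 0.41*11.4 + 0.59*76.6 = 49.87 F

49.87 F


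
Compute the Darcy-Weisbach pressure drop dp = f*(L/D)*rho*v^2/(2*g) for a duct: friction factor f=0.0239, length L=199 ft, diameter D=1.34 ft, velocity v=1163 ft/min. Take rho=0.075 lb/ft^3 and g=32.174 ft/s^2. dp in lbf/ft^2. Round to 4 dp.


v_fps = 1163/60 = 19.3833 ft/s
dp = 0.0239*(199/1.34)*0.075*19.3833^2/(2*32.174) = 1.5543 lbf/ft^2

1.5543 lbf/ft^2


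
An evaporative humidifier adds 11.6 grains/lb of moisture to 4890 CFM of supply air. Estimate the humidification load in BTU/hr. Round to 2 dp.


Q = 0.68 * 4890 * 11.6 = 38572.32 BTU/hr

38572.32 BTU/hr


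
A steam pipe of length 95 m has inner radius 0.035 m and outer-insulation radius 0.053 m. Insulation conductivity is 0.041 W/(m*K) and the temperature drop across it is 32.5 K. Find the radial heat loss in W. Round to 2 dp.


Q = 2*pi*0.041*95*32.5/ln(0.053/0.035) = 1916.82 W

1916.82 W


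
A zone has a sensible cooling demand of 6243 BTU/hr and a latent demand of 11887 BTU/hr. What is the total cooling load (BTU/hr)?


Qt = 6243 + 11887 = 18130 BTU/hr

18130 BTU/hr


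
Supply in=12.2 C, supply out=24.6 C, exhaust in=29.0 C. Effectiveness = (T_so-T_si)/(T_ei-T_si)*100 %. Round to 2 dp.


eff = (24.6-12.2)/(29.0-12.2)*100 = 73.81 %

73.81 %


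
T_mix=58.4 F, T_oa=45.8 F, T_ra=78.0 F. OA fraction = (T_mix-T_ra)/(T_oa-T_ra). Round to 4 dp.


frac = (58.4 - 78.0) / (45.8 - 78.0) = 0.6087

0.6087


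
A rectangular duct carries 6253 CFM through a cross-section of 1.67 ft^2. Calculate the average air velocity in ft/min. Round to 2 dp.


V = 6253 / 1.67 = 3744.31 ft/min

3744.31 ft/min


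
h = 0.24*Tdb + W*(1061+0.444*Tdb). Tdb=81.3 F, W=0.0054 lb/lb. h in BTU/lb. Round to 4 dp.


h = 0.24*81.3 + 0.0054*(1061+0.444*81.3) = 25.4363 BTU/lb

25.4363 BTU/lb


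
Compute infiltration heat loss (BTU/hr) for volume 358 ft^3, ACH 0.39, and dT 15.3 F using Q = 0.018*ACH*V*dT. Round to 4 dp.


Q = 0.018 * 0.39 * 358 * 15.3 = 38.4513 BTU/hr

38.4513 BTU/hr


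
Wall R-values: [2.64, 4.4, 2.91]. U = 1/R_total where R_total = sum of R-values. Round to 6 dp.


R_total = 2.64 + 4.4 + 2.91 = 9.95
U = 1/9.95 = 0.100503

0.100503


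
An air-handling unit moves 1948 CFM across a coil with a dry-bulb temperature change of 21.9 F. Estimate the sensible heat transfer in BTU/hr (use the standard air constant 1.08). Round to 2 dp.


Q = 1.08 * 1948 * 21.9 = 46074.10 BTU/hr

46074.10 BTU/hr


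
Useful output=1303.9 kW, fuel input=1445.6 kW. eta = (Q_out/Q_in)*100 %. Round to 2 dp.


eta = (1303.9/1445.6)*100 = 90.20 %

90.20 %


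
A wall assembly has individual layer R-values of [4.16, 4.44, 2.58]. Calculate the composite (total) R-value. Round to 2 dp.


R_total = 4.16 + 4.44 + 2.58 = 11.18

11.18


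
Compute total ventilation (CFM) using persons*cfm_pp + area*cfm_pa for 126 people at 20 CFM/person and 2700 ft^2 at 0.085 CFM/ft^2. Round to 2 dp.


Total = 126*20 + 2700*0.085 = 2749.50 CFM

2749.50 CFM


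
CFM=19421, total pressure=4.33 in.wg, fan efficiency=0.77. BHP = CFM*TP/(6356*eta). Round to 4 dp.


BHP = 19421 * 4.33 / (6356 * 0.77) = 17.1824 hp

17.1824 hp


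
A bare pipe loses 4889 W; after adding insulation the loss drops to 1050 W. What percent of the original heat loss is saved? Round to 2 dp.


Savings = ((4889-1050)/4889)*100 = 78.52 %

78.52 %


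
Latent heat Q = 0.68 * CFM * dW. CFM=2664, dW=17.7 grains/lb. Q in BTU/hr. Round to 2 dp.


Q = 0.68 * 2664 * 17.7 = 32063.90 BTU/hr

32063.90 BTU/hr


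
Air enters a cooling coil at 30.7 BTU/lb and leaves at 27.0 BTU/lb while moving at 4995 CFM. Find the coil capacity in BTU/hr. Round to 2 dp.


Q = 4.5 * 4995 * (30.7 - 27.0) = 83166.75 BTU/hr

83166.75 BTU/hr


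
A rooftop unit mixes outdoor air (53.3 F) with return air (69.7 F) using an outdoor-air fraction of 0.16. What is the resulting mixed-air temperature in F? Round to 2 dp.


T_mix = 0.16*53.3 + 0.84*69.7 = 67.08 F

67.08 F


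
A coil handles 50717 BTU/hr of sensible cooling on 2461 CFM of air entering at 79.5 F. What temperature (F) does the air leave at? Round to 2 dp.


dT = 50717/(1.08*2461) = 19.0817
T_leave = 79.5 - 19.0817 = 60.42 F

60.42 F


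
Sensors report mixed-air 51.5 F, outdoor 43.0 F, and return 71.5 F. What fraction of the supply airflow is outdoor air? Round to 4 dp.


frac = (51.5 - 71.5) / (43.0 - 71.5) = 0.7018

0.7018


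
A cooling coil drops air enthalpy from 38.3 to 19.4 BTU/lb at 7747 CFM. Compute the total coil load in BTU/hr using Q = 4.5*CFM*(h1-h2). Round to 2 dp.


Q = 4.5 * 7747 * (38.3 - 19.4) = 658882.35 BTU/hr

658882.35 BTU/hr


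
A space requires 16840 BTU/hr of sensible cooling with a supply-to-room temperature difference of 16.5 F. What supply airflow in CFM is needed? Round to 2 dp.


CFM = 16840 / (1.08 * 16.5) = 945.01

945.01 CFM


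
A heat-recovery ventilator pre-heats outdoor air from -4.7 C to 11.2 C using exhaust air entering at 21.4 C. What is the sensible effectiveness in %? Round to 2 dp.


eff = (11.2-(-4.7))/(21.4-(-4.7))*100 = 60.92 %

60.92 %


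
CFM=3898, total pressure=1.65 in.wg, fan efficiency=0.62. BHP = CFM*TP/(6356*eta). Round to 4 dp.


BHP = 3898 * 1.65 / (6356 * 0.62) = 1.6321 hp

1.6321 hp


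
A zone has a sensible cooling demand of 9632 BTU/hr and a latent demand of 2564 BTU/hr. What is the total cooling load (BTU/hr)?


Qt = 9632 + 2564 = 12196 BTU/hr

12196 BTU/hr


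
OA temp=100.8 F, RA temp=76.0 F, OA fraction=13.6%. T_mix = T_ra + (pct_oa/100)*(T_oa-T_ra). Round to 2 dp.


T_mix = 76.0 + (13.6/100)*(100.8-76.0) = 79.37 F

79.37 F


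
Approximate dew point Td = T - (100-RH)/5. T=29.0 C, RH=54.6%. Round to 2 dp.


Td = 29.0 - (100-54.6)/5 = 19.92 C

19.92 C


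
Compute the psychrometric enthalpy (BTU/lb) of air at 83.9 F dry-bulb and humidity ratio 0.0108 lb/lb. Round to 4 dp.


h = 0.24*83.9 + 0.0108*(1061+0.444*83.9) = 31.9971 BTU/lb

31.9971 BTU/lb


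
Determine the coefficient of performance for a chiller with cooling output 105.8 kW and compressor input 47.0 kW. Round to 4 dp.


COP = 105.8 / 47.0 = 2.2511

2.2511


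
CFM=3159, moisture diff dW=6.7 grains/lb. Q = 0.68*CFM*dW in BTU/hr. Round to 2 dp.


Q = 0.68 * 3159 * 6.7 = 14392.40 BTU/hr

14392.40 BTU/hr


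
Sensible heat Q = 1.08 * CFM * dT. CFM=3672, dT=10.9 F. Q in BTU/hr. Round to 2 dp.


Q = 1.08 * 3672 * 10.9 = 43226.78 BTU/hr

43226.78 BTU/hr


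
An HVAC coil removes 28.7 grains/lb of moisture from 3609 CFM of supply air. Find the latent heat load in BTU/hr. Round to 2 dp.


Q = 0.68 * 3609 * 28.7 = 70433.24 BTU/hr

70433.24 BTU/hr


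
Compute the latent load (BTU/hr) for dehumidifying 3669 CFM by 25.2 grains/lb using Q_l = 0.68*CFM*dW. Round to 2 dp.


Q = 0.68 * 3669 * 25.2 = 62871.98 BTU/hr

62871.98 BTU/hr


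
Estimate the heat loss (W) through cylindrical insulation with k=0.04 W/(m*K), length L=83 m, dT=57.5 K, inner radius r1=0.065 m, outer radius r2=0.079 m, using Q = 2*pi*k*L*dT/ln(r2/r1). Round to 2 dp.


Q = 2*pi*0.04*83*57.5/ln(0.079/0.065) = 6149.17 W

6149.17 W


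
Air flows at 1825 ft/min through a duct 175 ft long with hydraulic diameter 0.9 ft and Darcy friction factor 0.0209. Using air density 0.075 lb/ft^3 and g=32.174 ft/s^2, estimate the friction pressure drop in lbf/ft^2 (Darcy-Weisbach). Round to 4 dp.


v_fps = 1825/60 = 30.4167 ft/s
dp = 0.0209*(175/0.9)*0.075*30.4167^2/(2*32.174) = 4.3822 lbf/ft^2

4.3822 lbf/ft^2


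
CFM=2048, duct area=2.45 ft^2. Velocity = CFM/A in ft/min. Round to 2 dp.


V = 2048 / 2.45 = 835.92 ft/min

835.92 ft/min


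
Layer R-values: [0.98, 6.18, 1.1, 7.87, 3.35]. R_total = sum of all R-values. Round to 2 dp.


R_total = 0.98 + 6.18 + 1.1 + 7.87 + 3.35 = 19.48

19.48


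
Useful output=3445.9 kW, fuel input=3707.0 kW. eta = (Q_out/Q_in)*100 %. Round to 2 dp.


eta = (3445.9/3707.0)*100 = 92.96 %

92.96 %


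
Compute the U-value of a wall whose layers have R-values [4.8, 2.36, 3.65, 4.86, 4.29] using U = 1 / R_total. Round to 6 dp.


R_total = 4.8 + 2.36 + 3.65 + 4.86 + 4.29 = 19.96
U = 1/19.96 = 0.050100

0.050100


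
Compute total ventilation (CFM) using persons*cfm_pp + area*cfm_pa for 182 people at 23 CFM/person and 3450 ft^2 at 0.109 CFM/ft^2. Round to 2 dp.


Total = 182*23 + 3450*0.109 = 4562.05 CFM

4562.05 CFM


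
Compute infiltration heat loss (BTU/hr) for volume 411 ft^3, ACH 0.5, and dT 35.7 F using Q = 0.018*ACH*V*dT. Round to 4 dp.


Q = 0.018 * 0.5 * 411 * 35.7 = 132.0543 BTU/hr

132.0543 BTU/hr


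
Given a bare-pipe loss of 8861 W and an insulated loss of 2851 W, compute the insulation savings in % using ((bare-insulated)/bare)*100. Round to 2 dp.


Savings = ((8861-2851)/8861)*100 = 67.83 %

67.83 %


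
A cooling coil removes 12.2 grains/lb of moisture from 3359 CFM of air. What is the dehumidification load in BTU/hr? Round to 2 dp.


Q = 0.68 * 3359 * 12.2 = 27866.26 BTU/hr

27866.26 BTU/hr


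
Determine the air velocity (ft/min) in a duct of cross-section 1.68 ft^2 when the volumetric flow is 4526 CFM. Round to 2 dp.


V = 4526 / 1.68 = 2694.05 ft/min

2694.05 ft/min


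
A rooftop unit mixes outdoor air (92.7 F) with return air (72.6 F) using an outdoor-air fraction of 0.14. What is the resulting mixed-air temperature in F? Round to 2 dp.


T_mix = 0.14*92.7 + 0.86*72.6 = 75.41 F

75.41 F


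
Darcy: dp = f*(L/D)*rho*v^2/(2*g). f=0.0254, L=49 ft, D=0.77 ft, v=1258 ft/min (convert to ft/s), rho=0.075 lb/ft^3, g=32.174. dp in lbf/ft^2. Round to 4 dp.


v_fps = 1258/60 = 20.9667 ft/s
dp = 0.0254*(49/0.77)*0.075*20.9667^2/(2*32.174) = 0.8282 lbf/ft^2

0.8282 lbf/ft^2


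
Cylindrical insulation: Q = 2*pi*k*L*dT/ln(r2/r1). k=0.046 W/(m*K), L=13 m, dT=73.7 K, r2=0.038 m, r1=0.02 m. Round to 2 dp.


Q = 2*pi*0.046*13*73.7/ln(0.038/0.02) = 431.43 W

431.43 W


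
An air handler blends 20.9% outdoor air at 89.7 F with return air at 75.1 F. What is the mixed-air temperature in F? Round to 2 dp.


T_mix = 75.1 + (20.9/100)*(89.7-75.1) = 78.15 F

78.15 F


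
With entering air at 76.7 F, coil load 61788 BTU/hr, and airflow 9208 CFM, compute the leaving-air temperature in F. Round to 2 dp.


dT = 61788/(1.08*9208) = 6.2132
T_leave = 76.7 - 6.2132 = 70.49 F

70.49 F


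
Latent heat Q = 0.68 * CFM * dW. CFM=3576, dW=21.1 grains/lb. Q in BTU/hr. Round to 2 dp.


Q = 0.68 * 3576 * 21.1 = 51308.45 BTU/hr

51308.45 BTU/hr


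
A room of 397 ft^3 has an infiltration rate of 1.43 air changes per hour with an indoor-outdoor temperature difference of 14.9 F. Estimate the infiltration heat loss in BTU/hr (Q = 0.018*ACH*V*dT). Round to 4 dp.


Q = 0.018 * 1.43 * 397 * 14.9 = 152.2598 BTU/hr

152.2598 BTU/hr


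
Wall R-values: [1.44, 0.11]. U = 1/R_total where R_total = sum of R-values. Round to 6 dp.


R_total = 1.44 + 0.11 = 1.55
U = 1/1.55 = 0.645161

0.645161


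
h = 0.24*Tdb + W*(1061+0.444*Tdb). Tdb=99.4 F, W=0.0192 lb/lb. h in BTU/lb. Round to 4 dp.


h = 0.24*99.4 + 0.0192*(1061+0.444*99.4) = 45.0746 BTU/lb

45.0746 BTU/lb


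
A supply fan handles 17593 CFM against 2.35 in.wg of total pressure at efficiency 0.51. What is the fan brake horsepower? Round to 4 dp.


BHP = 17593 * 2.35 / (6356 * 0.51) = 12.7542 hp

12.7542 hp


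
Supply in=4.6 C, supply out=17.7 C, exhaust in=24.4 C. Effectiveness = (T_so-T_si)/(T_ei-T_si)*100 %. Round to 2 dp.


eff = (17.7-4.6)/(24.4-4.6)*100 = 66.16 %

66.16 %


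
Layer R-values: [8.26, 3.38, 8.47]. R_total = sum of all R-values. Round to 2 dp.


R_total = 8.26 + 3.38 + 8.47 = 20.11

20.11


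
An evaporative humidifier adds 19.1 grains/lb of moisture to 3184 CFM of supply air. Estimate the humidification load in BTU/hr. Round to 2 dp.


Q = 0.68 * 3184 * 19.1 = 41353.79 BTU/hr

41353.79 BTU/hr


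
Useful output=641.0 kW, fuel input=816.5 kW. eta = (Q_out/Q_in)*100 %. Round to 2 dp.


eta = (641.0/816.5)*100 = 78.51 %

78.51 %


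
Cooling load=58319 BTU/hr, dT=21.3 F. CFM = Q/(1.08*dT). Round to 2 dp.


CFM = 58319 / (1.08 * 21.3) = 2535.17

2535.17 CFM


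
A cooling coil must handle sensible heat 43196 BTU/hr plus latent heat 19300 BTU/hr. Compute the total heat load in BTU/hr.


Qt = 43196 + 19300 = 62496 BTU/hr

62496 BTU/hr


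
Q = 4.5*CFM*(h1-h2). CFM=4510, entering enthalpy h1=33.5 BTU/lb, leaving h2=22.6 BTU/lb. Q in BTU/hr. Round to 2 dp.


Q = 4.5 * 4510 * (33.5 - 22.6) = 221215.50 BTU/hr

221215.50 BTU/hr


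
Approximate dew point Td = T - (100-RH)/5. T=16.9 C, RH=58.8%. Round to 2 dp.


Td = 16.9 - (100-58.8)/5 = 8.66 C

8.66 C


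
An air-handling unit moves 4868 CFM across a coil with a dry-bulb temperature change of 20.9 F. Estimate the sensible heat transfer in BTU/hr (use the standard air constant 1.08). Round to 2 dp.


Q = 1.08 * 4868 * 20.9 = 109880.50 BTU/hr

109880.50 BTU/hr


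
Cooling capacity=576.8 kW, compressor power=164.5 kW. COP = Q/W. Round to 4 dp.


COP = 576.8 / 164.5 = 3.5064

3.5064


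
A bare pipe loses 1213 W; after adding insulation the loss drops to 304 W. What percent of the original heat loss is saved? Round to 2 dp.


Savings = ((1213-304)/1213)*100 = 74.94 %

74.94 %


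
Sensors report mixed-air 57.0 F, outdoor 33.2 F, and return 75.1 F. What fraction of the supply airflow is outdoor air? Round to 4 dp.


frac = (57.0 - 75.1) / (33.2 - 75.1) = 0.4320

0.4320


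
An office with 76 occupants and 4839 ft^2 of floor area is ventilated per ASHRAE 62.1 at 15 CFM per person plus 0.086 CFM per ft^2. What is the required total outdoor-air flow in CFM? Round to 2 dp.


Total = 76*15 + 4839*0.086 = 1556.15 CFM

1556.15 CFM


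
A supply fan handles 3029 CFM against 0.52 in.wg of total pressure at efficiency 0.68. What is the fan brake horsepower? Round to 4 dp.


BHP = 3029 * 0.52 / (6356 * 0.68) = 0.3644 hp

0.3644 hp


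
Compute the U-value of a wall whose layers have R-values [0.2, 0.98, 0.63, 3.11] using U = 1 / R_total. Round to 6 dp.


R_total = 0.2 + 0.98 + 0.63 + 3.11 = 4.92
U = 1/4.92 = 0.203252

0.203252


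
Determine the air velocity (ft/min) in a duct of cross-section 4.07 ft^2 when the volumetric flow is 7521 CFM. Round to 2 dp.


V = 7521 / 4.07 = 1847.91 ft/min

1847.91 ft/min


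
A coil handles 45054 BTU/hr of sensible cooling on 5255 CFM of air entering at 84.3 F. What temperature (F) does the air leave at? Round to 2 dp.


dT = 45054/(1.08*5255) = 7.9385
T_leave = 84.3 - 7.9385 = 76.36 F

76.36 F


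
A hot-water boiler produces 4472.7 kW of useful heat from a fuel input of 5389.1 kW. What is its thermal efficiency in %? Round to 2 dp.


eta = (4472.7/5389.1)*100 = 83.00 %

83.00 %


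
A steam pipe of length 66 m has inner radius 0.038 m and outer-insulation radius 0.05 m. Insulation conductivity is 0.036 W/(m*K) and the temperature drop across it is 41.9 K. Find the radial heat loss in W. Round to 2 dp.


Q = 2*pi*0.036*66*41.9/ln(0.05/0.038) = 2279.28 W

2279.28 W


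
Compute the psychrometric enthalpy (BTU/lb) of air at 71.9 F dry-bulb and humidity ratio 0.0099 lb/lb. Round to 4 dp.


h = 0.24*71.9 + 0.0099*(1061+0.444*71.9) = 28.0759 BTU/lb

28.0759 BTU/lb


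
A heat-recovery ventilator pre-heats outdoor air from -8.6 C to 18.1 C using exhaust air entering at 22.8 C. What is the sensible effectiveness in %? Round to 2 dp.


eff = (18.1-(-8.6))/(22.8-(-8.6))*100 = 85.03 %

85.03 %


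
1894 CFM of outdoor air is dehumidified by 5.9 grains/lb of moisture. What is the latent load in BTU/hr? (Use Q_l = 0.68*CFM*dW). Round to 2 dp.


Q = 0.68 * 1894 * 5.9 = 7598.73 BTU/hr

7598.73 BTU/hr


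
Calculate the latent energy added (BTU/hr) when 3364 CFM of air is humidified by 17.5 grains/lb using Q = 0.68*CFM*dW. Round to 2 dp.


Q = 0.68 * 3364 * 17.5 = 40031.60 BTU/hr

40031.60 BTU/hr


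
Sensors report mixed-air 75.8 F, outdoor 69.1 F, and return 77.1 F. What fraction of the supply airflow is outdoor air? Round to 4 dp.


frac = (75.8 - 77.1) / (69.1 - 77.1) = 0.1625

0.1625


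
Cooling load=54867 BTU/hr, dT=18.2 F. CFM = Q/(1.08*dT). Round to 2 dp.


CFM = 54867 / (1.08 * 18.2) = 2791.36

2791.36 CFM


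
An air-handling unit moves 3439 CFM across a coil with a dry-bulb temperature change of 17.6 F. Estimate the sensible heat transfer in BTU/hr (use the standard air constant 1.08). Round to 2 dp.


Q = 1.08 * 3439 * 17.6 = 65368.51 BTU/hr

65368.51 BTU/hr


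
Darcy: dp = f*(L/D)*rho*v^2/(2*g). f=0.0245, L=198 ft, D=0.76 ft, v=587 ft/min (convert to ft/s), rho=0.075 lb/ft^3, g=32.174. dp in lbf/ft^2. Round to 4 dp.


v_fps = 587/60 = 9.7833 ft/s
dp = 0.0245*(198/0.76)*0.075*9.7833^2/(2*32.174) = 0.7121 lbf/ft^2

0.7121 lbf/ft^2


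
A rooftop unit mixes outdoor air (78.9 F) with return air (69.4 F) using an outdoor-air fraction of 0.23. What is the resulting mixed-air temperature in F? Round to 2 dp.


T_mix = 0.23*78.9 + 0.77*69.4 = 71.59 F

71.59 F


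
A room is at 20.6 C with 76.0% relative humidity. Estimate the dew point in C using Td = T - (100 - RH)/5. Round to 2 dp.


Td = 20.6 - (100-76.0)/5 = 15.80 C

15.80 C


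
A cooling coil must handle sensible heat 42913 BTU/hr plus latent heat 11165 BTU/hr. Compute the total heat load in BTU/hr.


Qt = 42913 + 11165 = 54078 BTU/hr

54078 BTU/hr


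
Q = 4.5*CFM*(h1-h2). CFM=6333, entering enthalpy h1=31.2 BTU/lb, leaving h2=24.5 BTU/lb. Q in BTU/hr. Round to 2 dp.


Q = 4.5 * 6333 * (31.2 - 24.5) = 190939.95 BTU/hr

190939.95 BTU/hr


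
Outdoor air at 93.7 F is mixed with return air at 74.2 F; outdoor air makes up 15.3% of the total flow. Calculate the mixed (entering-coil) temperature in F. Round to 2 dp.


T_mix = 74.2 + (15.3/100)*(93.7-74.2) = 77.18 F

77.18 F


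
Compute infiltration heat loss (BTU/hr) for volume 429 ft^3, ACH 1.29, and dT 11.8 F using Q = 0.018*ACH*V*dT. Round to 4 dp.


Q = 0.018 * 1.29 * 429 * 11.8 = 117.5443 BTU/hr

117.5443 BTU/hr


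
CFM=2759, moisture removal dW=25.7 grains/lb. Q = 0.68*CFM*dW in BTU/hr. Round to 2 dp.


Q = 0.68 * 2759 * 25.7 = 48216.28 BTU/hr

48216.28 BTU/hr


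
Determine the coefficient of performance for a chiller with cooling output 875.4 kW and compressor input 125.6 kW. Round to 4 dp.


COP = 875.4 / 125.6 = 6.9697

6.9697


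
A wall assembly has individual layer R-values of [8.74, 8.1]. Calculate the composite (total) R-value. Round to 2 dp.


R_total = 8.74 + 8.1 = 16.84

16.84


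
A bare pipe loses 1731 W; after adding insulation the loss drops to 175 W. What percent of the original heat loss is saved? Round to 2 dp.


Savings = ((1731-175)/1731)*100 = 89.89 %

89.89 %


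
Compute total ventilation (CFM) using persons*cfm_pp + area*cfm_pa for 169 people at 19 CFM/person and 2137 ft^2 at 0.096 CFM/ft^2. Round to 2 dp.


Total = 169*19 + 2137*0.096 = 3416.15 CFM

3416.15 CFM


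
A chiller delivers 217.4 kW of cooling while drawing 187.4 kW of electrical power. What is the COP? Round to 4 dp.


COP = 217.4 / 187.4 = 1.1601

1.1601


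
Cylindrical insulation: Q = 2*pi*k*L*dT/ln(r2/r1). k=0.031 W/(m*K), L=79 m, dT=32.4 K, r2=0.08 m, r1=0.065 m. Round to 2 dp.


Q = 2*pi*0.031*79*32.4/ln(0.08/0.065) = 2401.07 W

2401.07 W


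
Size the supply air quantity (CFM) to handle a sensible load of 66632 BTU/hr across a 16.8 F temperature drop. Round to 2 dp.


CFM = 66632 / (1.08 * 16.8) = 3672.40

3672.40 CFM


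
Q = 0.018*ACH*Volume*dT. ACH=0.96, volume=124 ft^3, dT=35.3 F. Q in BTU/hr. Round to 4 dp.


Q = 0.018 * 0.96 * 124 * 35.3 = 75.6380 BTU/hr

75.6380 BTU/hr


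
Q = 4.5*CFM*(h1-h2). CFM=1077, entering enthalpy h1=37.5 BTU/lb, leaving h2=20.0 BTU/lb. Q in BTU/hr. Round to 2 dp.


Q = 4.5 * 1077 * (37.5 - 20.0) = 84813.75 BTU/hr

84813.75 BTU/hr


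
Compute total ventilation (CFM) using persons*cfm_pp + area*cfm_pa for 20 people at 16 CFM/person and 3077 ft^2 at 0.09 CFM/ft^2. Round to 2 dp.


Total = 20*16 + 3077*0.09 = 596.93 CFM

596.93 CFM


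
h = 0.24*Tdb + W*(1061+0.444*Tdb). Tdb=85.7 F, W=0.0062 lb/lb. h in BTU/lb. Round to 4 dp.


h = 0.24*85.7 + 0.0062*(1061+0.444*85.7) = 27.3821 BTU/lb

27.3821 BTU/lb


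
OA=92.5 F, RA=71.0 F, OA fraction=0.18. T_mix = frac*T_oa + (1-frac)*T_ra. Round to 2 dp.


T_mix = 0.18*92.5 + 0.82*71.0 = 74.87 F

74.87 F


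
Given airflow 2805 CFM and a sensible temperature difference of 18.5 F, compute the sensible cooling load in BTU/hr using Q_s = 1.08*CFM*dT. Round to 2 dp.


Q = 1.08 * 2805 * 18.5 = 56043.90 BTU/hr

56043.90 BTU/hr


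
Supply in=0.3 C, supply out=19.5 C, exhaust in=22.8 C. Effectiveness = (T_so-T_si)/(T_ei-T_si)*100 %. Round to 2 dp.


eff = (19.5-0.3)/(22.8-0.3)*100 = 85.33 %

85.33 %


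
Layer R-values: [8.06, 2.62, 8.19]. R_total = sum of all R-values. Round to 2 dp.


R_total = 8.06 + 2.62 + 8.19 = 18.87

18.87


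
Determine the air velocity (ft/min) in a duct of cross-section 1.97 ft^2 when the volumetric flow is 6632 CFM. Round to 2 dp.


V = 6632 / 1.97 = 3366.50 ft/min

3366.50 ft/min


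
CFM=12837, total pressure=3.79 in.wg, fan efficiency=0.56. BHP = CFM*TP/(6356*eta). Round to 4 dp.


BHP = 12837 * 3.79 / (6356 * 0.56) = 13.6688 hp

13.6688 hp


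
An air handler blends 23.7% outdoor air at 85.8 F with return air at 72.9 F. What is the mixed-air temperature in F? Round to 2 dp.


T_mix = 72.9 + (23.7/100)*(85.8-72.9) = 75.96 F

75.96 F


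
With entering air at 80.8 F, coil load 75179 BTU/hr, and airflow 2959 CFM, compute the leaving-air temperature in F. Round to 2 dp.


dT = 75179/(1.08*2959) = 23.5249
T_leave = 80.8 - 23.5249 = 57.28 F

57.28 F


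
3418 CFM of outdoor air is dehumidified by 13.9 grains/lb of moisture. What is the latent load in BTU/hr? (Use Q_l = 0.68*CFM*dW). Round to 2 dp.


Q = 0.68 * 3418 * 13.9 = 32306.94 BTU/hr

32306.94 BTU/hr


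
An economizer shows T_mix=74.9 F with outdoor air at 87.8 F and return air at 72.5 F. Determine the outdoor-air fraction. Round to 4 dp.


frac = (74.9 - 72.5) / (87.8 - 72.5) = 0.1569

0.1569


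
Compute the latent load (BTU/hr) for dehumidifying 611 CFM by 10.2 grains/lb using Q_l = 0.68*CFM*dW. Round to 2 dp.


Q = 0.68 * 611 * 10.2 = 4237.90 BTU/hr

4237.90 BTU/hr


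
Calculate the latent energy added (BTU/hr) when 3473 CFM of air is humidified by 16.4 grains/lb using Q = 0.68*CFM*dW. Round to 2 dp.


Q = 0.68 * 3473 * 16.4 = 38730.90 BTU/hr

38730.90 BTU/hr


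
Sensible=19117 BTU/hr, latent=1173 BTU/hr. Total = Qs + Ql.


Qt = 19117 + 1173 = 20290 BTU/hr

20290 BTU/hr


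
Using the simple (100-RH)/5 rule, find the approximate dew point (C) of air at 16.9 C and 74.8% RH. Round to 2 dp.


Td = 16.9 - (100-74.8)/5 = 11.86 C

11.86 C


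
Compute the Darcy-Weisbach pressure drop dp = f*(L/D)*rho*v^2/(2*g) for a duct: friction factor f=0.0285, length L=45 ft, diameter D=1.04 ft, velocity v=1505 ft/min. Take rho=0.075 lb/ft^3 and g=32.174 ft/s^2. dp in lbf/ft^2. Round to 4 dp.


v_fps = 1505/60 = 25.0833 ft/s
dp = 0.0285*(45/1.04)*0.075*25.0833^2/(2*32.174) = 0.9043 lbf/ft^2

0.9043 lbf/ft^2


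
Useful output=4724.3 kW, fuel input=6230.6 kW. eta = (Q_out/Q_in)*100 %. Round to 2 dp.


eta = (4724.3/6230.6)*100 = 75.82 %

75.82 %


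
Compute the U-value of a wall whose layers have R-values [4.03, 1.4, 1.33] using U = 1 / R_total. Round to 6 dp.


R_total = 4.03 + 1.4 + 1.33 = 6.76
U = 1/6.76 = 0.147929

0.147929


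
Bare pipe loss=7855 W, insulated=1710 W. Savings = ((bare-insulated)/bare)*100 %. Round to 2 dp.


Savings = ((7855-1710)/7855)*100 = 78.23 %

78.23 %


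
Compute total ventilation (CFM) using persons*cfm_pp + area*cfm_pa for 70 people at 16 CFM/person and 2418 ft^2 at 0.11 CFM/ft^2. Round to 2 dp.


Total = 70*16 + 2418*0.11 = 1385.98 CFM

1385.98 CFM


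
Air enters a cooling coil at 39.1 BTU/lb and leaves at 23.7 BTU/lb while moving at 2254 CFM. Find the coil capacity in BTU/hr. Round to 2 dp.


Q = 4.5 * 2254 * (39.1 - 23.7) = 156202.20 BTU/hr

156202.20 BTU/hr


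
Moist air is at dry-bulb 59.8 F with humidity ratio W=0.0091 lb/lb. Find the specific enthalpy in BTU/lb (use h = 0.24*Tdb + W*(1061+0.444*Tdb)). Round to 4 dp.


h = 0.24*59.8 + 0.0091*(1061+0.444*59.8) = 24.2487 BTU/lb

24.2487 BTU/lb


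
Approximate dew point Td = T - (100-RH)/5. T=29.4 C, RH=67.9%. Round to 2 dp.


Td = 29.4 - (100-67.9)/5 = 22.98 C

22.98 C


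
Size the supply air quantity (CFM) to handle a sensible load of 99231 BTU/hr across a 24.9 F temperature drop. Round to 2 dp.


CFM = 99231 / (1.08 * 24.9) = 3689.98

3689.98 CFM


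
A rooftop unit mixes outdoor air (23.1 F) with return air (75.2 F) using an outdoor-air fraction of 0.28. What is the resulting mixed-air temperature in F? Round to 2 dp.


T_mix = 0.28*23.1 + 0.72*75.2 = 60.61 F

60.61 F


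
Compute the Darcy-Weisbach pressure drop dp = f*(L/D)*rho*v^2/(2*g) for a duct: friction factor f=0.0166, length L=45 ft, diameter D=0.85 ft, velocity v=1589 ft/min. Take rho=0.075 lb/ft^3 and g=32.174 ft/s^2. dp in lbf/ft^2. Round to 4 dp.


v_fps = 1589/60 = 26.4833 ft/s
dp = 0.0166*(45/0.85)*0.075*26.4833^2/(2*32.174) = 0.7184 lbf/ft^2

0.7184 lbf/ft^2


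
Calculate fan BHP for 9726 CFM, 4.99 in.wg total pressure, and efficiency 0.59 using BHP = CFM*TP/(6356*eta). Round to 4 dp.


BHP = 9726 * 4.99 / (6356 * 0.59) = 12.9419 hp

12.9419 hp


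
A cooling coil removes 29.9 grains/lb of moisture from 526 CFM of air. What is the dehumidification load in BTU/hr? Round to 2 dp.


Q = 0.68 * 526 * 29.9 = 10694.63 BTU/hr

10694.63 BTU/hr


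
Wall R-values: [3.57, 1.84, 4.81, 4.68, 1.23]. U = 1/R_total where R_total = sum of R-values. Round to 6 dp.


R_total = 3.57 + 1.84 + 4.81 + 4.68 + 1.23 = 16.13
U = 1/16.13 = 0.061996

0.061996


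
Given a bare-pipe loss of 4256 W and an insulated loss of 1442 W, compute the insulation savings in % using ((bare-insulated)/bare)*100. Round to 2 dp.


Savings = ((4256-1442)/4256)*100 = 66.12 %

66.12 %


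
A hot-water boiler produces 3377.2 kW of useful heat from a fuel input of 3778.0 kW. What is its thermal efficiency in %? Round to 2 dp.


eta = (3377.2/3778.0)*100 = 89.39 %

89.39 %


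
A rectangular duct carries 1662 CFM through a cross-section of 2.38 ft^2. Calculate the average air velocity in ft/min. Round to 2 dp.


V = 1662 / 2.38 = 698.32 ft/min

698.32 ft/min


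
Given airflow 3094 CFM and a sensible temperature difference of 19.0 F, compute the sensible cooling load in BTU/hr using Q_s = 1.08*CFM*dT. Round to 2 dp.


Q = 1.08 * 3094 * 19.0 = 63488.88 BTU/hr

63488.88 BTU/hr


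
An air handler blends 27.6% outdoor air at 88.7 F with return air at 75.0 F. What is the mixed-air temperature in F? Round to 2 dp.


T_mix = 75.0 + (27.6/100)*(88.7-75.0) = 78.78 F

78.78 F


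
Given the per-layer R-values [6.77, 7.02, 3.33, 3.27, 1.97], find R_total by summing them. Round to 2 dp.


R_total = 6.77 + 7.02 + 3.33 + 3.27 + 1.97 = 22.36

22.36


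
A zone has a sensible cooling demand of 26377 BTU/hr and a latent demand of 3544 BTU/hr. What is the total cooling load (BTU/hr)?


Qt = 26377 + 3544 = 29921 BTU/hr

29921 BTU/hr


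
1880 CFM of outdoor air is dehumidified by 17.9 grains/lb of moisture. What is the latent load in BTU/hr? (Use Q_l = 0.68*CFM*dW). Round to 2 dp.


Q = 0.68 * 1880 * 17.9 = 22883.36 BTU/hr

22883.36 BTU/hr


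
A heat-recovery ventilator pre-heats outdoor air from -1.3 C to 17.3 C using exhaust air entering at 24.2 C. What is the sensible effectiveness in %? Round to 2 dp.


eff = (17.3-(-1.3))/(24.2-(-1.3))*100 = 72.94 %

72.94 %


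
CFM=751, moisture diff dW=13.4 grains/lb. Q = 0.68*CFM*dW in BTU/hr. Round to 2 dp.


Q = 0.68 * 751 * 13.4 = 6843.11 BTU/hr

6843.11 BTU/hr


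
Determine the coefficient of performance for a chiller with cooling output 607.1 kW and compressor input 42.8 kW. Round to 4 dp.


COP = 607.1 / 42.8 = 14.1846

14.1846


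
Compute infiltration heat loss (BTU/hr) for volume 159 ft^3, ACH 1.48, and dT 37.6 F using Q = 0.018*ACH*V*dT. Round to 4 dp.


Q = 0.018 * 1.48 * 159 * 37.6 = 159.2646 BTU/hr

159.2646 BTU/hr


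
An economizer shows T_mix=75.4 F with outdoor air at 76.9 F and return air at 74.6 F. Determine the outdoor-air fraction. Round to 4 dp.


frac = (75.4 - 74.6) / (76.9 - 74.6) = 0.3478

0.3478


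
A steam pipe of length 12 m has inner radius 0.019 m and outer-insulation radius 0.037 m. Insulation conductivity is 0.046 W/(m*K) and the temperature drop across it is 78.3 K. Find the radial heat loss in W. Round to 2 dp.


Q = 2*pi*0.046*12*78.3/ln(0.037/0.019) = 407.47 W

407.47 W


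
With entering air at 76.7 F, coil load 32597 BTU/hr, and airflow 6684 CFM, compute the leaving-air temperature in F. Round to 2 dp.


dT = 32597/(1.08*6684) = 4.5156
T_leave = 76.7 - 4.5156 = 72.18 F

72.18 F


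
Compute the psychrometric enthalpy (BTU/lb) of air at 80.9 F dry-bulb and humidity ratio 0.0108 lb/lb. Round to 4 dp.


h = 0.24*80.9 + 0.0108*(1061+0.444*80.9) = 31.2627 BTU/lb

31.2627 BTU/lb


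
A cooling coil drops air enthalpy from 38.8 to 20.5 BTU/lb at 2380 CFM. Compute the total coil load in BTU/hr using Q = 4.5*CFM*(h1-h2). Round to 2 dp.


Q = 4.5 * 2380 * (38.8 - 20.5) = 195993.00 BTU/hr

195993.00 BTU/hr


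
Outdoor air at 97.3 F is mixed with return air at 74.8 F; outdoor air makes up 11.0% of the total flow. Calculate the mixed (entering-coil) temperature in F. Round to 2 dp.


T_mix = 74.8 + (11.0/100)*(97.3-74.8) = 77.28 F

77.28 F


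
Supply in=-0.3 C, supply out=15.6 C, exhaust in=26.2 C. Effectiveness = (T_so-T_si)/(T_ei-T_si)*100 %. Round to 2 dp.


eff = (15.6-(-0.3))/(26.2-(-0.3))*100 = 60.00 %

60.00 %


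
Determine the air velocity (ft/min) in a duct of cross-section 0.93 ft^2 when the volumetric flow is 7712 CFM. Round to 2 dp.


V = 7712 / 0.93 = 8292.47 ft/min

8292.47 ft/min


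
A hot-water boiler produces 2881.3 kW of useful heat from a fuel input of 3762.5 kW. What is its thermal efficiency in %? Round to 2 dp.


eta = (2881.3/3762.5)*100 = 76.58 %

76.58 %


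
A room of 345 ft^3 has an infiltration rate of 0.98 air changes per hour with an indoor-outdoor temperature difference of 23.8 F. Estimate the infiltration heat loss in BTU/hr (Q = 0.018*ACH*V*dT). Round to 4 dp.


Q = 0.018 * 0.98 * 345 * 23.8 = 144.8420 BTU/hr

144.8420 BTU/hr


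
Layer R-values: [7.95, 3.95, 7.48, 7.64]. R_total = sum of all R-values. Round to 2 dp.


R_total = 7.95 + 3.95 + 7.48 + 7.64 = 27.02

27.02


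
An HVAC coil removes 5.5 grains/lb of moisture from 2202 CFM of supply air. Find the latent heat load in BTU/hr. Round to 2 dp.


Q = 0.68 * 2202 * 5.5 = 8235.48 BTU/hr

8235.48 BTU/hr


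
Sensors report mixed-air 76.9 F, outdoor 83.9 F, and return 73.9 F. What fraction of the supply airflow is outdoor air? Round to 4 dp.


frac = (76.9 - 73.9) / (83.9 - 73.9) = 0.3000

0.3000


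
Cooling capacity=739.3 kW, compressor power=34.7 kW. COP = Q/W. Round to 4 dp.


COP = 739.3 / 34.7 = 21.3055

21.3055


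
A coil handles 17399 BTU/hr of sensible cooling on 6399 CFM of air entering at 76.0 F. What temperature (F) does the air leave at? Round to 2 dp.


dT = 17399/(1.08*6399) = 2.5176
T_leave = 76.0 - 2.5176 = 73.48 F

73.48 F


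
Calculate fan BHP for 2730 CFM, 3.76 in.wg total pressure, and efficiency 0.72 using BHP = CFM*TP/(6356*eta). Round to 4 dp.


BHP = 2730 * 3.76 / (6356 * 0.72) = 2.2430 hp

2.2430 hp


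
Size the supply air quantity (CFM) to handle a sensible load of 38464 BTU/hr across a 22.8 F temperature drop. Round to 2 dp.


CFM = 38464 / (1.08 * 22.8) = 1562.05

1562.05 CFM


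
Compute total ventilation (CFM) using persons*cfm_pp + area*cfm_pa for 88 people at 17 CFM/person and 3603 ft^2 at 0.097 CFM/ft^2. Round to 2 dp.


Total = 88*17 + 3603*0.097 = 1845.49 CFM

1845.49 CFM


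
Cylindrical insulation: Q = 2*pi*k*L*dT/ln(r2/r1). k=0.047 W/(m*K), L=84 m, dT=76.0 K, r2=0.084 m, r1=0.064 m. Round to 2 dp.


Q = 2*pi*0.047*84*76.0/ln(0.084/0.064) = 6932.78 W

6932.78 W


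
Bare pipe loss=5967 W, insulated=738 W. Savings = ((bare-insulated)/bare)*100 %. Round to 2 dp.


Savings = ((5967-738)/5967)*100 = 87.63 %

87.63 %


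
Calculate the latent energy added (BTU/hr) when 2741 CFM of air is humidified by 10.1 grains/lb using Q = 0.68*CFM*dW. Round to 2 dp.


Q = 0.68 * 2741 * 10.1 = 18825.19 BTU/hr

18825.19 BTU/hr


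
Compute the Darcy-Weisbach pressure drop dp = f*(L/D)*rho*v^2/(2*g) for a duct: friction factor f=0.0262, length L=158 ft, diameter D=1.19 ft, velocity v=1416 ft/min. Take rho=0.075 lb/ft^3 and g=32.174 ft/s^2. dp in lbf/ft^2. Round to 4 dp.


v_fps = 1416/60 = 23.6 ft/s
dp = 0.0262*(158/1.19)*0.075*23.6^2/(2*32.174) = 2.2582 lbf/ft^2

2.2582 lbf/ft^2


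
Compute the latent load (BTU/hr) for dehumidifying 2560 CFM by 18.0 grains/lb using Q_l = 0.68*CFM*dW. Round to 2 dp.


Q = 0.68 * 2560 * 18.0 = 31334.40 BTU/hr

31334.40 BTU/hr


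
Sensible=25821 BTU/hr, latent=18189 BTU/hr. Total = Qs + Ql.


Qt = 25821 + 18189 = 44010 BTU/hr

44010 BTU/hr


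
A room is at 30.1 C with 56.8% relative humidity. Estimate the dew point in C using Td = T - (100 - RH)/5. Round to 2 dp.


Td = 30.1 - (100-56.8)/5 = 21.46 C

21.46 C


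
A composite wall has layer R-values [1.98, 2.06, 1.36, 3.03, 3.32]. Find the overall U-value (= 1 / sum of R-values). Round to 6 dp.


R_total = 1.98 + 2.06 + 1.36 + 3.03 + 3.32 = 11.75
U = 1/11.75 = 0.085106

0.085106


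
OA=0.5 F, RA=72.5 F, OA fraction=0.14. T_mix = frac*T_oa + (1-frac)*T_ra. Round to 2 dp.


T_mix = 0.14*0.5 + 0.86*72.5 = 62.42 F

62.42 F


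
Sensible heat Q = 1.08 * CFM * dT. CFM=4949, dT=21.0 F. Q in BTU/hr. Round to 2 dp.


Q = 1.08 * 4949 * 21.0 = 112243.32 BTU/hr

112243.32 BTU/hr


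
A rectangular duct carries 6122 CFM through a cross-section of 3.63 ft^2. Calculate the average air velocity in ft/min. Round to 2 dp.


V = 6122 / 3.63 = 1686.50 ft/min

1686.50 ft/min


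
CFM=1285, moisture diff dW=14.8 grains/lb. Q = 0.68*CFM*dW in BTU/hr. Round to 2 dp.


Q = 0.68 * 1285 * 14.8 = 12932.24 BTU/hr

12932.24 BTU/hr


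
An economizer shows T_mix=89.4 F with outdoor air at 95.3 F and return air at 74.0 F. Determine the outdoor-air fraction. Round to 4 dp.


frac = (89.4 - 74.0) / (95.3 - 74.0) = 0.7230

0.7230


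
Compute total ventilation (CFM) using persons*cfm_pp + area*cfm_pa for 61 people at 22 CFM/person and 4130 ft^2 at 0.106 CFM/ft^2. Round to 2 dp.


Total = 61*22 + 4130*0.106 = 1779.78 CFM

1779.78 CFM


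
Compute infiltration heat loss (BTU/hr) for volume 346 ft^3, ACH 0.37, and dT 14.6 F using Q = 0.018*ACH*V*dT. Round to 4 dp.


Q = 0.018 * 0.37 * 346 * 14.6 = 33.6437 BTU/hr

33.6437 BTU/hr


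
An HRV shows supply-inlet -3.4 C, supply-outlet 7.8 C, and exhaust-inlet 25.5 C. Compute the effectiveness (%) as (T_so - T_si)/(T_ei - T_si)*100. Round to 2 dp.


eff = (7.8-(-3.4))/(25.5-(-3.4))*100 = 38.75 %

38.75 %
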